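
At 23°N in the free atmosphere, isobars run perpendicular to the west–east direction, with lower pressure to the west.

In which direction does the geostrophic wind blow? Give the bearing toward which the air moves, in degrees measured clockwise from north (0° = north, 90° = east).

The pressure-gradient force points toward the west (bearing 270°).
Geostrophic balance: in the Northern Hemisphere the Coriolis force deflects motion to the right, so the geostrophic wind blows 90° to the right of the pressure-gradient force (low pressure on the left).
Rotating 270° by 90° clockwise gives 000° — the wind blows toward the north.

000°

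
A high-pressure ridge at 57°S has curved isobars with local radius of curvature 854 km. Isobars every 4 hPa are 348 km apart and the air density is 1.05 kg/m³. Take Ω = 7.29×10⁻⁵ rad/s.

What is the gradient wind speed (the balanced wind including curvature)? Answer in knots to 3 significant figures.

Coriolis parameter at 57°S:
f = 2Ω sin φ = 2 × 7.29×10⁻⁵ × sin 57° = 1.22×10⁻⁴ s⁻¹
Pressure gradient: |∂P/∂n| = 400 Pa / 348000 m = 1.15×10⁻³ Pa/m
Geostrophic speed: V_g = |∂P/∂n|/(fρ) = 1.15×10⁻³/(1.22×10⁻⁴ × 1.05) = 8.95 m/s
Around a high, pressure-gradient force acts outward with centrifugal, so Coriolis balances both:
fV = (1/ρ)|∂P/∂n| + V²/R  →  V² − fR·V + fR·V_g = 0
With fR = 1.22×10⁻⁴ × 854×10³ m = 104 m/s:
V = [fR − √((fR)² − 4 fR V_g)]/2 = [104 − √(104² − 4×104×8.95)]/2 = 9.89 m/s
Supergeostrophic (V > V_g = 8.95 m/s), as expected around a high.
Converting: 9.89 m/s × 1.944 = 19.2 knots

19.2 knots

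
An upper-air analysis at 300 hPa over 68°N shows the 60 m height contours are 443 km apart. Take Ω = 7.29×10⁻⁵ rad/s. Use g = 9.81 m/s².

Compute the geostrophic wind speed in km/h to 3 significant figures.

Coriolis parameter at 68°N:
f = 2Ω sin φ = 2 × 7.29×10⁻⁵ × sin 68° = 1.35×10⁻⁴ s⁻¹
Height gradient: |∂Z/∂n| = 60 m / 443000 m = 1.35×10⁻⁴
On a pressure surface, geostrophic balance gives V_g = (g/f)|∂Z/∂n|:
V_g = 9.81 × 1.35×10⁻⁴ / 1.35×10⁻⁴ = 9.83 m/s
Converting: 9.83 m/s × 3.6 = 35.4 km/h

35.4 km/h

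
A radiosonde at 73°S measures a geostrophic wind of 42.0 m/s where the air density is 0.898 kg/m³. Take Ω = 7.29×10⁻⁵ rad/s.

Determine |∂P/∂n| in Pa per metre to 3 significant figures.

Coriolis parameter at 73°S:
f = 2Ω sin φ = 2 × 7.29×10⁻⁵ × sin 73° = 1.39×10⁻⁴ s⁻¹
Geostrophic balance rearranged: |∂P/∂n| = f ρ V_g
|∂P/∂n| = 1.39×10⁻⁴ × 0.898 × 42.0 = 5.26×10⁻³ Pa/m

5.26×10⁻³ Pa/m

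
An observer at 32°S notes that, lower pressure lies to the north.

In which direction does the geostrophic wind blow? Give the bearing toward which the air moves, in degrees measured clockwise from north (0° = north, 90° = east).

270°

The pressure-gradient force points toward the north (bearing 000°).
Geostrophic balance: in the Southern Hemisphere the Coriolis force deflects motion to the left, so the geostrophic wind blows 90° to the left of the pressure-gradient force (low pressure on the right).
Rotating 000° by 90° counterclockwise gives 270° — the wind blows toward the west.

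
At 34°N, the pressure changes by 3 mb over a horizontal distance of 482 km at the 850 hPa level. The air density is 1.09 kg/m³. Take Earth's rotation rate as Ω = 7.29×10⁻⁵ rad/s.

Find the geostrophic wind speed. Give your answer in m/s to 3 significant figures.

7.00 m/s

Coriolis parameter at 34°N:
f = 2Ω sin φ = 2 × 7.29×10⁻⁵ × sin 34° = 8.15×10⁻⁵ s⁻¹
Pressure gradient: |∂P/∂n| = 300 Pa / 482000 m = 6.22×10⁻⁴ Pa/m
Geostrophic balance (pressure-gradient force = Coriolis force):
V_g = (1/(fρ)) |∂P/∂n| = 6.22×10⁻⁴ / (8.15×10⁻⁵ × 1.09) = 7.00 m/s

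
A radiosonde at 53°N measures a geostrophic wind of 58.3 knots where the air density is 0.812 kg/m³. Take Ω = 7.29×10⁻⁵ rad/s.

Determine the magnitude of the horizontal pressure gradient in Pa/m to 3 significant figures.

2.84×10⁻³ Pa/m

Coriolis parameter at 53°N:
f = 2Ω sin φ = 2 × 7.29×10⁻⁵ × sin 53° = 1.16×10⁻⁴ s⁻¹
Wind speed in SI: 58.3 knots = 30.0 m/s
Geostrophic balance rearranged: |∂P/∂n| = f ρ V_g
|∂P/∂n| = 1.16×10⁻⁴ × 0.812 × 30.0 = 2.84×10⁻³ Pa/m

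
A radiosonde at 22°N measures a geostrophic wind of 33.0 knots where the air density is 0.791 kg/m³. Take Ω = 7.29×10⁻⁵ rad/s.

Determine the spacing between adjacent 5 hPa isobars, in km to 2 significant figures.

680 km

Coriolis parameter at 22°N:
f = 2Ω sin φ = 2 × 7.29×10⁻⁵ × sin 22° = 5.46×10⁻⁵ s⁻¹
Wind speed in SI: 33.0 knots = 17.0 m/s
Geostrophic balance rearranged: |∂P/∂n| = f ρ V_g
|∂P/∂n| = 5.46×10⁻⁵ × 0.791 × 17.0 = 7.33×10⁻⁴ Pa/m
Isobar spacing: Δn = ΔP/|∂P/∂n| = 500 Pa / 7.33×10⁻⁴ Pa/m = 681724 m ≈ 680 km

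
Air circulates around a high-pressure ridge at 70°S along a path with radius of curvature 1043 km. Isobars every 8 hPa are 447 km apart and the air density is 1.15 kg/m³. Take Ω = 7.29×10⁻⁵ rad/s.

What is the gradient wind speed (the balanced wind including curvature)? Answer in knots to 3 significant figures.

24.2 knots

Coriolis parameter at 70°S:
f = 2Ω sin φ = 2 × 7.29×10⁻⁵ × sin 70° = 1.37×10⁻⁴ s⁻¹
Pressure gradient: |∂P/∂n| = 800 Pa / 447000 m = 1.79×10⁻³ Pa/m
Geostrophic speed: V_g = |∂P/∂n|/(fρ) = 1.79×10⁻³/(1.37×10⁻⁴ × 1.15) = 11.4 m/s
Around a high, pressure-gradient force acts outward with centrifugal, so Coriolis balances both:
fV = (1/ρ)|∂P/∂n| + V²/R  →  V² − fR·V + fR·V_g = 0
With fR = 1.37×10⁻⁴ × 1043×10³ m = 143 m/s:
V = [fR − √((fR)² − 4 fR V_g)]/2 = [143 − √(143² − 4×143×11.4)]/2 = 12.4 m/s
Supergeostrophic (V > V_g = 11.4 m/s), as expected around a high.
Converting: 12.4 m/s × 1.944 = 24.2 knots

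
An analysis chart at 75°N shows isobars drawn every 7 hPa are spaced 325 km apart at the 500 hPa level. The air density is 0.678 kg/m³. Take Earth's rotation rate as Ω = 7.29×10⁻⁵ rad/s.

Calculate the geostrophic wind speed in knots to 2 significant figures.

Coriolis parameter at 75°N:
f = 2Ω sin φ = 2 × 7.29×10⁻⁵ × sin 75° = 1.41×10⁻⁴ s⁻¹
Pressure gradient: |∂P/∂n| = 700 Pa / 325000 m = 2.15×10⁻³ Pa/m
Geostrophic balance (pressure-gradient force = Coriolis force):
V_g = (1/(fρ)) |∂P/∂n| = 2.15×10⁻³ / (1.41×10⁻⁴ × 0.678) = 22.6 m/s
Converting: 22.6 m/s × 1.944 = 44 knots

44 knots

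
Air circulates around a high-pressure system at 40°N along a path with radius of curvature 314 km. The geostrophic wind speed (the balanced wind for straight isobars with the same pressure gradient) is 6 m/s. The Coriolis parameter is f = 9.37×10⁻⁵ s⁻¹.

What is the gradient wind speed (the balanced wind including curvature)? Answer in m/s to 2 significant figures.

Around a high, pressure-gradient force acts outward with centrifugal, so Coriolis balances both:
fV = (1/ρ)|∂P/∂n| + V²/R  →  V² − fR·V + fR·V_g = 0
With fR = 9.37×10⁻⁵ × 314×10³ m = 29.4 m/s:
V = [fR − √((fR)² − 4 fR V_g)]/2 = [29.4 − √(29.4² − 4×29.4×6)]/2 = 8.4 m/s
Supergeostrophic (V > V_g = 6 m/s), as expected around a high.

8.4 m/s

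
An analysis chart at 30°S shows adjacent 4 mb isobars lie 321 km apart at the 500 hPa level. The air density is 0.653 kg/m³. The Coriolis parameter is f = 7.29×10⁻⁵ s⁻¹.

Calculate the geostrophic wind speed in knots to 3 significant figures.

50.9 knots

Pressure gradient: |∂P/∂n| = 400 Pa / 321000 m = 1.25×10⁻³ Pa/m
Geostrophic balance (pressure-gradient force = Coriolis force):
V_g = (1/(fρ)) |∂P/∂n| = 1.25×10⁻³ / (7.29×10⁻⁵ × 0.653) = 26.2 m/s
Converting: 26.2 m/s × 1.944 = 50.9 knots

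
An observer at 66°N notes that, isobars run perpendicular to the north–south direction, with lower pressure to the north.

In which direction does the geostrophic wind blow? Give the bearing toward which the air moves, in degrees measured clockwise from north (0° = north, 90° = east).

090°

The pressure-gradient force points toward the north (bearing 000°).
Geostrophic balance: in the Northern Hemisphere the Coriolis force deflects motion to the right, so the geostrophic wind blows 90° to the right of the pressure-gradient force (low pressure on the left).
Rotating 000° by 90° clockwise gives 090° — the wind blows toward the east.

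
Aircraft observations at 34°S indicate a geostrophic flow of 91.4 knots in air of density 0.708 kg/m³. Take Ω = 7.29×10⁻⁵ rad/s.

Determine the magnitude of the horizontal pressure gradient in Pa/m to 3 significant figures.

Coriolis parameter at 34°S:
f = 2Ω sin φ = 2 × 7.29×10⁻⁵ × sin 34° = 8.15×10⁻⁵ s⁻¹
Wind speed in SI: 91.4 knots = 47.0 m/s
Geostrophic balance rearranged: |∂P/∂n| = f ρ V_g
|∂P/∂n| = 8.15×10⁻⁵ × 0.708 × 47.0 = 2.71×10⁻³ Pa/m

2.71×10⁻³ Pa/m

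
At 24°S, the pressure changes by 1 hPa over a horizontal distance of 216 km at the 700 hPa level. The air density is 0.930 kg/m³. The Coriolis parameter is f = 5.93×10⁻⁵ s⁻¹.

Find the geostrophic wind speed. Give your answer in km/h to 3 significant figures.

30.2 km/h

Pressure gradient: |∂P/∂n| = 100 Pa / 216000 m = 4.63×10⁻⁴ Pa/m
Geostrophic balance (pressure-gradient force = Coriolis force):
V_g = (1/(fρ)) |∂P/∂n| = 4.63×10⁻⁴ / (5.93×10⁻⁵ × 0.930) = 8.39 m/s
Converting: 8.39 m/s × 3.6 = 30.2 km/h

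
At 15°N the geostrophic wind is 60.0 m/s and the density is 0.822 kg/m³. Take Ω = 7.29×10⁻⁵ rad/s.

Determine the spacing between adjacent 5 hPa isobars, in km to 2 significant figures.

270 km

Coriolis parameter at 15°N:
f = 2Ω sin φ = 2 × 7.29×10⁻⁵ × sin 15° = 3.77×10⁻⁵ s⁻¹
Geostrophic balance rearranged: |∂P/∂n| = f ρ V_g
|∂P/∂n| = 3.77×10⁻⁵ × 0.822 × 60.0 = 1.86×10⁻³ Pa/m
Isobar spacing: Δn = ΔP/|∂P/∂n| = 500 Pa / 1.86×10⁻³ Pa/m = 268654 m ≈ 270 km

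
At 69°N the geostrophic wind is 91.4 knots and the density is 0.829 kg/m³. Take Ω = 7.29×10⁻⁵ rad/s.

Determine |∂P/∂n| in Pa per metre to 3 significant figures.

5.31×10⁻³ Pa/m

Coriolis parameter at 69°N:
f = 2Ω sin φ = 2 × 7.29×10⁻⁵ × sin 69° = 1.36×10⁻⁴ s⁻¹
Wind speed in SI: 91.4 knots = 47.0 m/s
Geostrophic balance rearranged: |∂P/∂n| = f ρ V_g
|∂P/∂n| = 1.36×10⁻⁴ × 0.829 × 47.0 = 5.31×10⁻³ Pa/m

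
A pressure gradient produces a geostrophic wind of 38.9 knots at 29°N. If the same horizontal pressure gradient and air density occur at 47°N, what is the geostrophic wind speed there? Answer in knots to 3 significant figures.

With the same pressure gradient and density, V_g ∝ 1/f ∝ 1/sin φ.
V₂ = V₁ · sin φ₁ / sin φ₂ = 38.9 × sin 29° / sin 47°
V₂ = 38.9 × 0.4848/0.7314 = 25.8 knots

25.8 knots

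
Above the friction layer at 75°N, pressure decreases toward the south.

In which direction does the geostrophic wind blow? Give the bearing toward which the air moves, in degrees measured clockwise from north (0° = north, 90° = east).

270°

The pressure-gradient force points toward the south (bearing 180°).
Geostrophic balance: in the Northern Hemisphere the Coriolis force deflects motion to the right, so the geostrophic wind blows 90° to the right of the pressure-gradient force (low pressure on the left).
Rotating 180° by 90° clockwise gives 270° — the wind blows toward the west.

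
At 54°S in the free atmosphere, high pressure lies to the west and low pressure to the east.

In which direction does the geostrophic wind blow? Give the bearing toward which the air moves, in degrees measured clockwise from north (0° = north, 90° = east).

000°

The pressure-gradient force points toward the east (bearing 090°).
Geostrophic balance: in the Southern Hemisphere the Coriolis force deflects motion to the left, so the geostrophic wind blows 90° to the left of the pressure-gradient force (low pressure on the right).
Rotating 090° by 90° counterclockwise gives 000° — the wind blows toward the north.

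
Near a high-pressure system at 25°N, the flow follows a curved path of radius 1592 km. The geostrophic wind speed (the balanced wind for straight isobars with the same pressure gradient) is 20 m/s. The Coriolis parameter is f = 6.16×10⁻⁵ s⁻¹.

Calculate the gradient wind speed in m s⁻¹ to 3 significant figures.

28.0 m s⁻¹

Around a high, pressure-gradient force acts outward with centrifugal, so Coriolis balances both:
fV = (1/ρ)|∂P/∂n| + V²/R  →  V² − fR·V + fR·V_g = 0
With fR = 6.16×10⁻⁵ × 1592×10³ m = 98.1 m/s:
V = [fR − √((fR)² − 4 fR V_g)]/2 = [98.1 − √(98.1² − 4×98.1×20)]/2 = 28 m/s
Supergeostrophic (V > V_g = 20 m/s), as expected around a high.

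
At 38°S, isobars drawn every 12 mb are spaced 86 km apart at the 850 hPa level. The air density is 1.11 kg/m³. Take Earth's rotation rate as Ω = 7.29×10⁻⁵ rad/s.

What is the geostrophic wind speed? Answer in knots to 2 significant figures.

270 knots

Coriolis parameter at 38°S:
f = 2Ω sin φ = 2 × 7.29×10⁻⁵ × sin 38° = 8.98×10⁻⁵ s⁻¹
Pressure gradient: |∂P/∂n| = 1200 Pa / 86000 m = 1.40×10⁻² Pa/m
Geostrophic balance (pressure-gradient force = Coriolis force):
V_g = (1/(fρ)) |∂P/∂n| = 1.40×10⁻² / (8.98×10⁻⁵ × 1.11) = 140 m/s
Converting: 140 m/s × 1.944 = 270 knots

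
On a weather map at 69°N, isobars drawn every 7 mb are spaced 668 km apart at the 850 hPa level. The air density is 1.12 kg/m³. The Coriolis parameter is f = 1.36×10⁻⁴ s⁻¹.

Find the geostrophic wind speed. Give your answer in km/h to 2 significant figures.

25 km/h

Pressure gradient: |∂P/∂n| = 700 Pa / 668000 m = 1.05×10⁻³ Pa/m
Geostrophic balance (pressure-gradient force = Coriolis force):
V_g = (1/(fρ)) |∂P/∂n| = 1.05×10⁻³ / (1.36×10⁻⁴ × 1.12) = 6.88 m/s
Converting: 6.88 m/s × 3.6 = 25 km/h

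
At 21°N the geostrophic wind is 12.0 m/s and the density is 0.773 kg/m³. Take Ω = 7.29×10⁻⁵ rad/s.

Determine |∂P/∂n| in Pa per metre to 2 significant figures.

Coriolis parameter at 21°N:
f = 2Ω sin φ = 2 × 7.29×10⁻⁵ × sin 21° = 5.23×10⁻⁵ s⁻¹
Geostrophic balance rearranged: |∂P/∂n| = f ρ V_g
|∂P/∂n| = 5.23×10⁻⁵ × 0.773 × 12.0 = 4.85×10⁻⁴ Pa/m

4.8×10⁻⁴ Pa/m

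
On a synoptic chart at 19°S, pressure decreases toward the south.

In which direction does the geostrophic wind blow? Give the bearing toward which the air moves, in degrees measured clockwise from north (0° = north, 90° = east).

090°

The pressure-gradient force points toward the south (bearing 180°).
Geostrophic balance: in the Southern Hemisphere the Coriolis force deflects motion to the left, so the geostrophic wind blows 90° to the left of the pressure-gradient force (low pressure on the right).
Rotating 180° by 90° counterclockwise gives 090° — the wind blows toward the east.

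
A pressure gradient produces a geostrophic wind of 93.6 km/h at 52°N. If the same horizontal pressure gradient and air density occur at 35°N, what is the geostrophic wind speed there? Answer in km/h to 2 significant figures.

130 km/h

With the same pressure gradient and density, V_g ∝ 1/f ∝ 1/sin φ.
V₂ = V₁ · sin φ₁ / sin φ₂ = 93.6 × sin 52° / sin 35°
V₂ = 93.6 × 0.7880/0.5736 = 130 km/h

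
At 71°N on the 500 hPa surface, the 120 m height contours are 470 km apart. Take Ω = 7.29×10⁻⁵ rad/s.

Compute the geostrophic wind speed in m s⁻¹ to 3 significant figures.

18.2 m s⁻¹

Coriolis parameter at 71°N:
f = 2Ω sin φ = 2 × 7.29×10⁻⁵ × sin 71° = 1.38×10⁻⁴ s⁻¹
Height gradient: |∂Z/∂n| = 120 m / 470000 m = 2.55×10⁻⁴
On a pressure surface, geostrophic balance gives V_g = (g/f)|∂Z/∂n|:
V_g = 9.81 × 2.55×10⁻⁴ / 1.38×10⁻⁴ = 18.2 m/s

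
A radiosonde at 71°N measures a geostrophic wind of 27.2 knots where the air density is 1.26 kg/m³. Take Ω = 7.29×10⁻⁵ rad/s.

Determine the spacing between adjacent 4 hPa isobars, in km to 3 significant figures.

Coriolis parameter at 71°N:
f = 2Ω sin φ = 2 × 7.29×10⁻⁵ × sin 71° = 1.38×10⁻⁴ s⁻¹
Wind speed in SI: 27.2 knots = 14.0 m/s
Geostrophic balance rearranged: |∂P/∂n| = f ρ V_g
|∂P/∂n| = 1.38×10⁻⁴ × 1.26 × 14.0 = 2.43×10⁻³ Pa/m
Isobar spacing: Δn = ΔP/|∂P/∂n| = 400 Pa / 2.43×10⁻³ Pa/m = 164572 m ≈ 165 km

165 km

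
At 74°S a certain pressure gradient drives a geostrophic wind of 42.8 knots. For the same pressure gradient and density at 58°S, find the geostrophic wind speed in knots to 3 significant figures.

With the same pressure gradient and density, V_g ∝ 1/f ∝ 1/sin φ.
V₂ = V₁ · sin φ₁ / sin φ₂ = 42.8 × sin 74° / sin 58°
V₂ = 42.8 × 0.9613/0.8480 = 48.5 knots

48.5 knots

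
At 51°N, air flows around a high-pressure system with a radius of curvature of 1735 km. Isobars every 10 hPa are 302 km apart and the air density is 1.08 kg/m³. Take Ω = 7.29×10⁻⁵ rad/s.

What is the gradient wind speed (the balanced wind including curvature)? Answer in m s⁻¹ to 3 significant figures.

32.4 m s⁻¹

Coriolis parameter at 51°N:
f = 2Ω sin φ = 2 × 7.29×10⁻⁵ × sin 51° = 1.13×10⁻⁴ s⁻¹
Pressure gradient: |∂P/∂n| = 1000 Pa / 302000 m = 3.31×10⁻³ Pa/m
Geostrophic speed: V_g = |∂P/∂n|/(fρ) = 3.31×10⁻³/(1.13×10⁻⁴ × 1.08) = 27.1 m/s
Around a high, pressure-gradient force acts outward with centrifugal, so Coriolis balances both:
fV = (1/ρ)|∂P/∂n| + V²/R  →  V² − fR·V + fR·V_g = 0
With fR = 1.13×10⁻⁴ × 1735×10³ m = 197 m/s:
V = [fR − √((fR)² − 4 fR V_g)]/2 = [197 − √(197² − 4×197×27.1)]/2 = 32.4 m/s
Supergeostrophic (V > V_g = 27.1 m/s), as expected around a high.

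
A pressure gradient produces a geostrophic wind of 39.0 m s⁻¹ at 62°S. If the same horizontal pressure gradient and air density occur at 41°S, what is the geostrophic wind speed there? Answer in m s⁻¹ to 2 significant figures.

With the same pressure gradient and density, V_g ∝ 1/f ∝ 1/sin φ.
V₂ = V₁ · sin φ₁ / sin φ₂ = 39.0 × sin 62° / sin 41°
V₂ = 39.0 × 0.8829/0.6561 = 52 m s⁻¹

52 m s⁻¹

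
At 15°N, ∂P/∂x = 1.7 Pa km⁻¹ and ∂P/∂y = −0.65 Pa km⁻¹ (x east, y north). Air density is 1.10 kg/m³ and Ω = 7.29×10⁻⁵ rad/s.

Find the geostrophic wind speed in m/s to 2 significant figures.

44 m/s

Coriolis parameter at 15°N:
f = 2Ω sin φ = 2 × 7.29×10⁻⁵ × sin 15° = 3.77×10⁻⁵ s⁻¹
Component geostrophic relations (x east, y north):
u_g = −(1/(fρ)) ∂P/∂y,  v_g = (1/(fρ)) ∂P/∂x
u_g = −(−0.65×10⁻³)/(3.77×10⁻⁵ × 1.10) = 15.7 m/s;  v_g = (1.7×10⁻³)/(3.77×10⁻⁵ × 1.10) = 41.0 m/s
|V_g| = √(u_g² + v_g²) = 43.8 m/s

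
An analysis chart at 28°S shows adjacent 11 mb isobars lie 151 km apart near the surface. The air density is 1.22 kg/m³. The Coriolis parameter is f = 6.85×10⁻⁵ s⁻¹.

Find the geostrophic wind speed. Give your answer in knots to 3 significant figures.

Pressure gradient: |∂P/∂n| = 1100 Pa / 151000 m = 7.28×10⁻³ Pa/m
Geostrophic balance (pressure-gradient force = Coriolis force):
V_g = (1/(fρ)) |∂P/∂n| = 7.28×10⁻³ / (6.85×10⁻⁵ × 1.22) = 87.2 m/s
Converting: 87.2 m/s × 1.944 = 169 knots

169 knots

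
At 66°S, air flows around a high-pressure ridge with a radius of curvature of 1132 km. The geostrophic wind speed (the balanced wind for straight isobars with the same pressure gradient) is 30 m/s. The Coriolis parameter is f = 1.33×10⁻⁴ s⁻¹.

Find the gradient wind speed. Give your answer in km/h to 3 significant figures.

149 km/h

Around a high, pressure-gradient force acts outward with centrifugal, so Coriolis balances both:
fV = (1/ρ)|∂P/∂n| + V²/R  →  V² − fR·V + fR·V_g = 0
With fR = 1.33×10⁻⁴ × 1132×10³ m = 151 m/s:
V = [fR − √((fR)² − 4 fR V_g)]/2 = [151 − √(151² − 4×151×30)]/2 = 41.4 m/s
Supergeostrophic (V > V_g = 30 m/s), as expected around a high.
Converting: 41.4 m/s × 3.6 = 149 km/h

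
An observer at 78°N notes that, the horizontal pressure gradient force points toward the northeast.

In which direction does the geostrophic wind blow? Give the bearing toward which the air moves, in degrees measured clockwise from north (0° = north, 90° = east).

135°

The pressure-gradient force points toward the northeast (bearing 045°).
Geostrophic balance: in the Northern Hemisphere the Coriolis force deflects motion to the right, so the geostrophic wind blows 90° to the right of the pressure-gradient force (low pressure on the left).
Rotating 045° by 90° clockwise gives 135° — the wind blows toward the southeast.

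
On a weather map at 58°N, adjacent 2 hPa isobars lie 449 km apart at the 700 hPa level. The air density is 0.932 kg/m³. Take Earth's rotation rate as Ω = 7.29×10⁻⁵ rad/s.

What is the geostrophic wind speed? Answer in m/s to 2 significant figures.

3.9 m/s

Coriolis parameter at 58°N:
f = 2Ω sin φ = 2 × 7.29×10⁻⁵ × sin 58° = 1.24×10⁻⁴ s⁻¹
Pressure gradient: |∂P/∂n| = 200 Pa / 449000 m = 4.45×10⁻⁴ Pa/m
Geostrophic balance (pressure-gradient force = Coriolis force):
V_g = (1/(fρ)) |∂P/∂n| = 4.45×10⁻⁴ / (1.24×10⁻⁴ × 0.932) = 3.87 m/s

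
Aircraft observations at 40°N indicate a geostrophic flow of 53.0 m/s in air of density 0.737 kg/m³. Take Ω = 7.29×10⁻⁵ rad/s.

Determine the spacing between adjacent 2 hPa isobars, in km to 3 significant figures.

54.6 km

Coriolis parameter at 40°N:
f = 2Ω sin φ = 2 × 7.29×10⁻⁵ × sin 40° = 9.37×10⁻⁵ s⁻¹
Geostrophic balance rearranged: |∂P/∂n| = f ρ V_g
|∂P/∂n| = 9.37×10⁻⁵ × 0.737 × 53.0 = 3.66×10⁻³ Pa/m
Isobar spacing: Δn = ΔP/|∂P/∂n| = 200 Pa / 3.66×10⁻³ Pa/m = 54634 m ≈ 54.6 km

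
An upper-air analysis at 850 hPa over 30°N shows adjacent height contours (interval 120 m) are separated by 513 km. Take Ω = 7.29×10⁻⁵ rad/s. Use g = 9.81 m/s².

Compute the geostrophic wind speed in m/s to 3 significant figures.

31.5 m/s

Coriolis parameter at 30°N:
f = 2Ω sin φ = 2 × 7.29×10⁻⁵ × sin 30° = 7.29×10⁻⁵ s⁻¹
Height gradient: |∂Z/∂n| = 120 m / 513000 m = 2.34×10⁻⁴
On a pressure surface, geostrophic balance gives V_g = (g/f)|∂Z/∂n|:
V_g = 9.81 × 2.34×10⁻⁴ / 7.29×10⁻⁵ = 31.5 m/s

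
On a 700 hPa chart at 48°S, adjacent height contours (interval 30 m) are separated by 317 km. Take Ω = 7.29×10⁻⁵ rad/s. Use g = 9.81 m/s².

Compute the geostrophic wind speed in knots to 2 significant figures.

Coriolis parameter at 48°S:
f = 2Ω sin φ = 2 × 7.29×10⁻⁵ × sin 48° = 1.08×10⁻⁴ s⁻¹
Height gradient: |∂Z/∂n| = 30 m / 317000 m = 9.46×10⁻⁵
On a pressure surface, geostrophic balance gives V_g = (g/f)|∂Z/∂n|:
V_g = 9.81 × 9.46×10⁻⁵ / 1.08×10⁻⁴ = 8.57 m/s
Converting: 8.57 m/s × 1.944 = 17 knots

17 knots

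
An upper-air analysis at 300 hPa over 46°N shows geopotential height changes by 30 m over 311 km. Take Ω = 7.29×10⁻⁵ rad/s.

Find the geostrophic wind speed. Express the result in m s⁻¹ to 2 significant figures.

Coriolis parameter at 46°N:
f = 2Ω sin φ = 2 × 7.29×10⁻⁵ × sin 46° = 1.05×10⁻⁴ s⁻¹
Height gradient: |∂Z/∂n| = 30 m / 311000 m = 9.65×10⁻⁵
On a pressure surface, geostrophic balance gives V_g = (g/f)|∂Z/∂n|:
V_g = 9.81 × 9.65×10⁻⁵ / 1.05×10⁻⁴ = 9.02 m/s

9.0 m s⁻¹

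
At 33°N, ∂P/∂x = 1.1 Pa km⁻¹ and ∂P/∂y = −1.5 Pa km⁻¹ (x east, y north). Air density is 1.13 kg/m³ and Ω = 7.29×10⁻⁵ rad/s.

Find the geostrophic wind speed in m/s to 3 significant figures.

20.7 m/s

Coriolis parameter at 33°N:
f = 2Ω sin φ = 2 × 7.29×10⁻⁵ × sin 33° = 7.94×10⁻⁵ s⁻¹
Component geostrophic relations (x east, y north):
u_g = −(1/(fρ)) ∂P/∂y,  v_g = (1/(fρ)) ∂P/∂x
u_g = −(−1.5×10⁻³)/(7.94×10⁻⁵ × 1.13) = 16.7 m/s;  v_g = (1.1×10⁻³)/(7.94×10⁻⁵ × 1.13) = 12.3 m/s
|V_g| = √(u_g² + v_g²) = 20.7 m/s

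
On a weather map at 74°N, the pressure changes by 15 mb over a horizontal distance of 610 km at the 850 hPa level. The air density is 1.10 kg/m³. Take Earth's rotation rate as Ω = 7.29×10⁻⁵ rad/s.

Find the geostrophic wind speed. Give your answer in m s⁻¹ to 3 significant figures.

Coriolis parameter at 74°N:
f = 2Ω sin φ = 2 × 7.29×10⁻⁵ × sin 74° = 1.40×10⁻⁴ s⁻¹
Pressure gradient: |∂P/∂n| = 1500 Pa / 610000 m = 2.46×10⁻³ Pa/m
Geostrophic balance (pressure-gradient force = Coriolis force):
V_g = (1/(fρ)) |∂P/∂n| = 2.46×10⁻³ / (1.40×10⁻⁴ × 1.10) = 16.0 m/s

16.0 m s⁻¹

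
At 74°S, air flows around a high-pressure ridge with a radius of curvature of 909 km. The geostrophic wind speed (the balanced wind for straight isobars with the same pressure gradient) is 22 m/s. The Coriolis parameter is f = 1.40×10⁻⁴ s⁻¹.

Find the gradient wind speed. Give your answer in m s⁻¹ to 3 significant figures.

28.3 m s⁻¹

Around a high, pressure-gradient force acts outward with centrifugal, so Coriolis balances both:
fV = (1/ρ)|∂P/∂n| + V²/R  →  V² − fR·V + fR·V_g = 0
With fR = 1.40×10⁻⁴ × 909×10³ m = 127 m/s:
V = [fR − √((fR)² − 4 fR V_g)]/2 = [127 − √(127² − 4×127×22)]/2 = 28.3 m/s
Supergeostrophic (V > V_g = 22 m/s), as expected around a high.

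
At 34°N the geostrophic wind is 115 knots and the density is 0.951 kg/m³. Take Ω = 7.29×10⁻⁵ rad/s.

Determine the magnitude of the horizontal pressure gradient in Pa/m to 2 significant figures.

4.6×10⁻³ Pa/m

Coriolis parameter at 34°N:
f = 2Ω sin φ = 2 × 7.29×10⁻⁵ × sin 34° = 8.15×10⁻⁵ s⁻¹
Wind speed in SI: 115 knots = 59.2 m/s
Geostrophic balance rearranged: |∂P/∂n| = f ρ V_g
|∂P/∂n| = 8.15×10⁻⁵ × 0.951 × 59.2 = 4.59×10⁻³ Pa/m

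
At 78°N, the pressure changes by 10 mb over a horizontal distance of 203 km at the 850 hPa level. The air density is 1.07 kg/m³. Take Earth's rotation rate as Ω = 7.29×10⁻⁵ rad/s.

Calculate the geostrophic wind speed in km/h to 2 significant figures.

120 km/h

Coriolis parameter at 78°N:
f = 2Ω sin φ = 2 × 7.29×10⁻⁵ × sin 78° = 1.43×10⁻⁴ s⁻¹
Pressure gradient: |∂P/∂n| = 1000 Pa / 203000 m = 4.93×10⁻³ Pa/m
Geostrophic balance (pressure-gradient force = Coriolis force):
V_g = (1/(fρ)) |∂P/∂n| = 4.93×10⁻³ / (1.43×10⁻⁴ × 1.07) = 32.3 m/s
Converting: 32.3 m/s × 3.6 = 120 km/h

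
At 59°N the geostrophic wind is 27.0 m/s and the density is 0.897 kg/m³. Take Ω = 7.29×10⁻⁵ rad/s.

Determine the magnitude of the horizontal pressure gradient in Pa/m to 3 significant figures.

3.03×10⁻³ Pa/m

Coriolis parameter at 59°N:
f = 2Ω sin φ = 2 × 7.29×10⁻⁵ × sin 59° = 1.25×10⁻⁴ s⁻¹
Geostrophic balance rearranged: |∂P/∂n| = f ρ V_g
|∂P/∂n| = 1.25×10⁻⁴ × 0.897 × 27.0 = 3.03×10⁻³ Pa/m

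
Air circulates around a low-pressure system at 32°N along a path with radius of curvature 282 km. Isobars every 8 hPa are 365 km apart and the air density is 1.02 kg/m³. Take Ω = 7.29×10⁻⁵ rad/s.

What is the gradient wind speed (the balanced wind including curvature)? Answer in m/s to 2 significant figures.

16 m/s

Coriolis parameter at 32°N:
f = 2Ω sin φ = 2 × 7.29×10⁻⁵ × sin 32° = 7.73×10⁻⁵ s⁻¹
Pressure gradient: |∂P/∂n| = 800 Pa / 365000 m = 2.19×10⁻³ Pa/m
Geostrophic speed: V_g = |∂P/∂n|/(fρ) = 2.19×10⁻³/(7.73×10⁻⁵ × 1.02) = 27.8 m/s
Around a low, centrifugal force acts outward with Coriolis, so pressure-gradient force balances both:
(1/ρ)|∂P/∂n| = fV + V²/R  →  V² + fR·V − fR·V_g = 0
With fR = 7.73×10⁻⁵ × 282×10³ m = 21.8 m/s:
V = [−fR + √((fR)² + 4 fR V_g)]/2 = [−21.8 + √(21.8² + 4×21.8×27.8)]/2 = 16 m/s
Subgeostrophic (V < V_g = 27.8 m/s), as expected around a low.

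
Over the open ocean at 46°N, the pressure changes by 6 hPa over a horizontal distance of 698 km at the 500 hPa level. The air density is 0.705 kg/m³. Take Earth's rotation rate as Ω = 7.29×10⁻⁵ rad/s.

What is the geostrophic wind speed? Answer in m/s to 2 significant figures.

Coriolis parameter at 46°N:
f = 2Ω sin φ = 2 × 7.29×10⁻⁵ × sin 46° = 1.05×10⁻⁴ s⁻¹
Pressure gradient: |∂P/∂n| = 600 Pa / 698000 m = 8.60×10⁻⁴ Pa/m
Geostrophic balance (pressure-gradient force = Coriolis force):
V_g = (1/(fρ)) |∂P/∂n| = 8.60×10⁻⁴ / (1.05×10⁻⁴ × 0.705) = 11.6 m/s

12 m/s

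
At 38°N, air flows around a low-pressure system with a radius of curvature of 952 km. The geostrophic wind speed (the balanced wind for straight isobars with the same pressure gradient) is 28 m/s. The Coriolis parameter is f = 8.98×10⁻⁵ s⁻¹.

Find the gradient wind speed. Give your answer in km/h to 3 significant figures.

Around a low, centrifugal force acts outward with Coriolis, so pressure-gradient force balances both:
(1/ρ)|∂P/∂n| = fV + V²/R  →  V² + fR·V − fR·V_g = 0
With fR = 8.98×10⁻⁵ × 952×10³ m = 85.5 m/s:
V = [−fR + √((fR)² + 4 fR V_g)]/2 = [−85.5 + √(85.5² + 4×85.5×28)]/2 = 22.2 m/s
Subgeostrophic (V < V_g = 28 m/s), as expected around a low.
Converting: 22.2 m/s × 3.6 = 80.0 km/h

80.0 km/h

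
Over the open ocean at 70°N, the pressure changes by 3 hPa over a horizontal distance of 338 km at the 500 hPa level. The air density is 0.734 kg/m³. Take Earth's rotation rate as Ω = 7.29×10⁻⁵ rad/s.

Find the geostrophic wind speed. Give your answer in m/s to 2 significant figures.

8.8 m/s

Coriolis parameter at 70°N:
f = 2Ω sin φ = 2 × 7.29×10⁻⁵ × sin 70° = 1.37×10⁻⁴ s⁻¹
Pressure gradient: |∂P/∂n| = 300 Pa / 338000 m = 8.88×10⁻⁴ Pa/m
Geostrophic balance (pressure-gradient force = Coriolis force):
V_g = (1/(fρ)) |∂P/∂n| = 8.88×10⁻⁴ / (1.37×10⁻⁴ × 0.734) = 8.83 m/s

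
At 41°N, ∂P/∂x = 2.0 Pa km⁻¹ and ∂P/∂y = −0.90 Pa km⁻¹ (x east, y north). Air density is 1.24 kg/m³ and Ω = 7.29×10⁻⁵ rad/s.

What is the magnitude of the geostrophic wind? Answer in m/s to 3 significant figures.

Coriolis parameter at 41°N:
f = 2Ω sin φ = 2 × 7.29×10⁻⁵ × sin 41° = 9.57×10⁻⁵ s⁻¹
Component geostrophic relations (x east, y north):
u_g = −(1/(fρ)) ∂P/∂y,  v_g = (1/(fρ)) ∂P/∂x
u_g = −(−0.90×10⁻³)/(9.57×10⁻⁵ × 1.24) = 7.59 m/s;  v_g = (2.0×10⁻³)/(9.57×10⁻⁵ × 1.24) = 16.9 m/s
|V_g| = √(u_g² + v_g²) = 18.5 m/s

18.5 m/s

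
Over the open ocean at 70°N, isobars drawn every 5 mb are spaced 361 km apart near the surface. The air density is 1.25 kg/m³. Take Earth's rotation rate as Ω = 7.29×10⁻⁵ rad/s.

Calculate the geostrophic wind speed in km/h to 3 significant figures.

29.1 km/h

Coriolis parameter at 70°N:
f = 2Ω sin φ = 2 × 7.29×10⁻⁵ × sin 70° = 1.37×10⁻⁴ s⁻¹
Pressure gradient: |∂P/∂n| = 500 Pa / 361000 m = 1.39×10⁻³ Pa/m
Geostrophic balance (pressure-gradient force = Coriolis force):
V_g = (1/(fρ)) |∂P/∂n| = 1.39×10⁻³ / (1.37×10⁻⁴ × 1.25) = 8.09 m/s
Converting: 8.09 m/s × 3.6 = 29.1 km/h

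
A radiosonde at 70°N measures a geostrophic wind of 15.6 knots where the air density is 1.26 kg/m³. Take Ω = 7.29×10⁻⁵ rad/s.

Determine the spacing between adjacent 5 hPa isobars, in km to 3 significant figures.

Coriolis parameter at 70°N:
f = 2Ω sin φ = 2 × 7.29×10⁻⁵ × sin 70° = 1.37×10⁻⁴ s⁻¹
Wind speed in SI: 15.6 knots = 8.03 m/s
Geostrophic balance rearranged: |∂P/∂n| = f ρ V_g
|∂P/∂n| = 1.37×10⁻⁴ × 1.26 × 8.03 = 1.39×10⁻³ Pa/m
Isobar spacing: Δn = ΔP/|∂P/∂n| = 500 Pa / 1.39×10⁻³ Pa/m = 360905 m ≈ 361 km

361 km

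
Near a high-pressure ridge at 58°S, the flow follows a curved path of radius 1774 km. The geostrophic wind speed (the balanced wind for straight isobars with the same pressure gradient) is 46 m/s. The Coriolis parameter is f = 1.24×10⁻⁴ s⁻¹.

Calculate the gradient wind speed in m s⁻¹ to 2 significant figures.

Around a high, pressure-gradient force acts outward with centrifugal, so Coriolis balances both:
fV = (1/ρ)|∂P/∂n| + V²/R  →  V² − fR·V + fR·V_g = 0
With fR = 1.24×10⁻⁴ × 1774×10³ m = 220 m/s:
V = [fR − √((fR)² − 4 fR V_g)]/2 = [220 − √(220² − 4×220×46)]/2 = 65.5 m/s
Supergeostrophic (V > V_g = 46 m/s), as expected around a high.

66 m s⁻¹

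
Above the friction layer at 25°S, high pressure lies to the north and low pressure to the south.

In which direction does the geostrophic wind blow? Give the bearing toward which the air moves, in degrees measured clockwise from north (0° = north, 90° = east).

The pressure-gradient force points toward the south (bearing 180°).
Geostrophic balance: in the Southern Hemisphere the Coriolis force deflects motion to the left, so the geostrophic wind blows 90° to the left of the pressure-gradient force (low pressure on the right).
Rotating 180° by 90° counterclockwise gives 090° — the wind blows toward the east.

090°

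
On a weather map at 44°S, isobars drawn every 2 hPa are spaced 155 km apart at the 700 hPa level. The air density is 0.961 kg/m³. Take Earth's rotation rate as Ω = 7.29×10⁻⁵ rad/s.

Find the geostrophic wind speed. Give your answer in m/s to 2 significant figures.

Coriolis parameter at 44°S:
f = 2Ω sin φ = 2 × 7.29×10⁻⁵ × sin 44° = 1.01×10⁻⁴ s⁻¹
Pressure gradient: |∂P/∂n| = 200 Pa / 155000 m = 1.29×10⁻³ Pa/m
Geostrophic balance (pressure-gradient force = Coriolis force):
V_g = (1/(fρ)) |∂P/∂n| = 1.29×10⁻³ / (1.01×10⁻⁴ × 0.961) = 13.3 m/s

13 m/s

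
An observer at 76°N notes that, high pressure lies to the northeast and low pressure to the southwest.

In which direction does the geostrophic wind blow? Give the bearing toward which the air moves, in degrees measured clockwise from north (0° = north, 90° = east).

The pressure-gradient force points toward the southwest (bearing 225°).
Geostrophic balance: in the Northern Hemisphere the Coriolis force deflects motion to the right, so the geostrophic wind blows 90° to the right of the pressure-gradient force (low pressure on the left).
Rotating 225° by 90° clockwise gives 315° — the wind blows toward the northwest.

315°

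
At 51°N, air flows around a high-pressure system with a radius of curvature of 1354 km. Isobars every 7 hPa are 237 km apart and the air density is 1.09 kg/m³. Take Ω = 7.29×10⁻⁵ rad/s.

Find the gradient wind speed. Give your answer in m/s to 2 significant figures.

Coriolis parameter at 51°N:
f = 2Ω sin φ = 2 × 7.29×10⁻⁵ × sin 51° = 1.13×10⁻⁴ s⁻¹
Pressure gradient: |∂P/∂n| = 700 Pa / 237000 m = 2.95×10⁻³ Pa/m
Geostrophic speed: V_g = |∂P/∂n|/(fρ) = 2.95×10⁻³/(1.13×10⁻⁴ × 1.09) = 23.9 m/s
Around a high, pressure-gradient force acts outward with centrifugal, so Coriolis balances both:
fV = (1/ρ)|∂P/∂n| + V²/R  →  V² − fR·V + fR·V_g = 0
With fR = 1.13×10⁻⁴ × 1354×10³ m = 153 m/s:
V = [fR − √((fR)² − 4 fR V_g)]/2 = [153 − √(153² − 4×153×23.9)]/2 = 29.6 m/s
Supergeostrophic (V > V_g = 23.9 m/s), as expected around a high.

30 m/s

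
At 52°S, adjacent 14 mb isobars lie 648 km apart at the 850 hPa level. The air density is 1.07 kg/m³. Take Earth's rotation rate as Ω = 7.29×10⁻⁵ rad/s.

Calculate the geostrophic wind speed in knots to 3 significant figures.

Coriolis parameter at 52°S:
f = 2Ω sin φ = 2 × 7.29×10⁻⁵ × sin 52° = 1.15×10⁻⁴ s⁻¹
Pressure gradient: |∂P/∂n| = 1400 Pa / 648000 m = 2.16×10⁻³ Pa/m
Geostrophic balance (pressure-gradient force = Coriolis force):
V_g = (1/(fρ)) |∂P/∂n| = 2.16×10⁻³ / (1.15×10⁻⁴ × 1.07) = 17.6 m/s
Converting: 17.6 m/s × 1.944 = 34.2 knots

34.2 knots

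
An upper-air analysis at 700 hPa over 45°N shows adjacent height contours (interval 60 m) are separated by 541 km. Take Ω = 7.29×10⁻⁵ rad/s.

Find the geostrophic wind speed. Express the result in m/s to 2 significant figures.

11 m/s

Coriolis parameter at 45°N:
f = 2Ω sin φ = 2 × 7.29×10⁻⁵ × sin 45° = 1.03×10⁻⁴ s⁻¹
Height gradient: |∂Z/∂n| = 60 m / 541000 m = 1.11×10⁻⁴
On a pressure surface, geostrophic balance gives V_g = (g/f)|∂Z/∂n|:
V_g = 9.81 × 1.11×10⁻⁴ / 1.03×10⁻⁴ = 10.6 m/s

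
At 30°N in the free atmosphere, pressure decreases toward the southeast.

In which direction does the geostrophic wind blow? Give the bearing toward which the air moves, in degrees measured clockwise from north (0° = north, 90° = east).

The pressure-gradient force points toward the southeast (bearing 135°).
Geostrophic balance: in the Northern Hemisphere the Coriolis force deflects motion to the right, so the geostrophic wind blows 90° to the right of the pressure-gradient force (low pressure on the left).
Rotating 135° by 90° clockwise gives 225° — the wind blows toward the southwest.

225°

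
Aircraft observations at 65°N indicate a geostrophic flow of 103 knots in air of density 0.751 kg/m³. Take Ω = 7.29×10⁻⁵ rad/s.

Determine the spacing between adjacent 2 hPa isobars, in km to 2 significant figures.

38 km

Coriolis parameter at 65°N:
f = 2Ω sin φ = 2 × 7.29×10⁻⁵ × sin 65° = 1.32×10⁻⁴ s⁻¹
Wind speed in SI: 103 knots = 53.0 m/s
Geostrophic balance rearranged: |∂P/∂n| = f ρ V_g
|∂P/∂n| = 1.32×10⁻⁴ × 0.751 × 53.0 = 5.26×10⁻³ Pa/m
Isobar spacing: Δn = ΔP/|∂P/∂n| = 200 Pa / 5.26×10⁻³ Pa/m = 38035 m ≈ 38 km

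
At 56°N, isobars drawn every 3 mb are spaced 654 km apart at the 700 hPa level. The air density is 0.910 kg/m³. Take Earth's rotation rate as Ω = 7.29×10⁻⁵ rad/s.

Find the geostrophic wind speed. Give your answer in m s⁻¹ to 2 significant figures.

4.2 m s⁻¹

Coriolis parameter at 56°N:
f = 2Ω sin φ = 2 × 7.29×10⁻⁵ × sin 56° = 1.21×10⁻⁴ s⁻¹
Pressure gradient: |∂P/∂n| = 300 Pa / 654000 m = 4.59×10⁻⁴ Pa/m
Geostrophic balance (pressure-gradient force = Coriolis force):
V_g = (1/(fρ)) |∂P/∂n| = 4.59×10⁻⁴ / (1.21×10⁻⁴ × 0.910) = 4.17 m/s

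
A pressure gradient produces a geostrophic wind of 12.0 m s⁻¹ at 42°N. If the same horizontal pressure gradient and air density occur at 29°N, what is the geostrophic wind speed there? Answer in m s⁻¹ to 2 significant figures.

17 m s⁻¹

With the same pressure gradient and density, V_g ∝ 1/f ∝ 1/sin φ.
V₂ = V₁ · sin φ₁ / sin φ₂ = 12.0 × sin 42° / sin 29°
V₂ = 12.0 × 0.6691/0.4848 = 17 m s⁻¹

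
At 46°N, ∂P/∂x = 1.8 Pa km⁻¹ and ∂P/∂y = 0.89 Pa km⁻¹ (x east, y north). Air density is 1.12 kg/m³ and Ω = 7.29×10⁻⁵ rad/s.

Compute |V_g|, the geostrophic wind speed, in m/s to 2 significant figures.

Coriolis parameter at 46°N:
f = 2Ω sin φ = 2 × 7.29×10⁻⁵ × sin 46° = 1.05×10⁻⁴ s⁻¹
Component geostrophic relations (x east, y north):
u_g = −(1/(fρ)) ∂P/∂y,  v_g = (1/(fρ)) ∂P/∂x
u_g = −(0.89×10⁻³)/(1.05×10⁻⁴ × 1.12) = −7.58 m/s;  v_g = (1.8×10⁻³)/(1.05×10⁻⁴ × 1.12) = 15.3 m/s
|V_g| = √(u_g² + v_g²) = 17.1 m/s

17 m/s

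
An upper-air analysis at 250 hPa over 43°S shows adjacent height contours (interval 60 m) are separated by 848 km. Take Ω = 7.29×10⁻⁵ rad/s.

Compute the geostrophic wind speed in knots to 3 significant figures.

13.6 knots

Coriolis parameter at 43°S:
f = 2Ω sin φ = 2 × 7.29×10⁻⁵ × sin 43° = 9.94×10⁻⁵ s⁻¹
Height gradient: |∂Z/∂n| = 60 m / 848000 m = 7.08×10⁻⁵
On a pressure surface, geostrophic balance gives V_g = (g/f)|∂Z/∂n|:
V_g = 9.81 × 7.08×10⁻⁵ / 9.94×10⁻⁵ = 6.98 m/s
Converting: 6.98 m/s × 1.944 = 13.6 knots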